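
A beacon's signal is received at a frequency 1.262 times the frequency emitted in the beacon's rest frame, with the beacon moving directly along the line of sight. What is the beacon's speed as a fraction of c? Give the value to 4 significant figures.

β ≈ 0.2286

f_obs/f_src = √((1+β)/(1−β)) = 1.262  ⇒  (1+β)/(1−β) = 1.59264
β = |1 − D²|/(1 + D²) = |1 − 1.59264|/(1 + 1.59264) = 0.2286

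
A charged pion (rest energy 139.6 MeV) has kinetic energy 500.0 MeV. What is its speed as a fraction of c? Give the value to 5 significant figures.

β ≈ 0.97589

γ = 1 + K/(m₀c²) = 1 + 500.0/139.6 = 4.581662
β = √(1 − 1/γ²) = 0.97589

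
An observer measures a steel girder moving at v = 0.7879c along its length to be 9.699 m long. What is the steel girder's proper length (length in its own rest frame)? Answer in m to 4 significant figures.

γ = 1/√(1 − 0.7879²) = 1.62390
L₀ = γL = 1.62390 × 9.699 = 15.75 m

L₀ ≈ 15.75 m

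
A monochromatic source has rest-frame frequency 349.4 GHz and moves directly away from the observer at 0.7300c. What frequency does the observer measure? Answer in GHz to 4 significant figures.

Relativistic Doppler: f_obs = f_src √((1−β)/(1+β))
= 349.4 × √(0.270000/1.73000) = 349.4 × 0.395056 = 138.0 GHz

f_obs ≈ 138.0 GHz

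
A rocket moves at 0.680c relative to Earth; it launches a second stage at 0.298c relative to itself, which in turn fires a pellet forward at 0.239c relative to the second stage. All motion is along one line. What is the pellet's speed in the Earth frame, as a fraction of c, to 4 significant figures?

Compose boost 2: (0.298 + 0.680)/(1 + 0.298×0.680) = 0.9780/1.20264 = 0.813211
Compose boost 3: (0.239 + 0.813211)/(1 + 0.239×0.813211) = 1.05221/1.19436 = 0.8810

u ≈ 0.8810c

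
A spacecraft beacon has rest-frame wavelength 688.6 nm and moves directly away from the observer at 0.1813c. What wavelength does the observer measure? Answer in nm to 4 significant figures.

λ_obs ≈ 827.2 nm

Relativistic Doppler: λ_obs = λ_src √((1+β)/(1−β))
= 688.6 × √(1.18130/0.818700) = 688.6 × 1.20121 = 827.2 nm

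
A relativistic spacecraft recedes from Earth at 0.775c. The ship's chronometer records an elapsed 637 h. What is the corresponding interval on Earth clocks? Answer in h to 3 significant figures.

γ = 1/√(1 − 0.775²) = 1.5824
Time dilation: Δt = γτ₀ = 1.5824 × 637 h = 1010 h

Δt ≈ 1010 h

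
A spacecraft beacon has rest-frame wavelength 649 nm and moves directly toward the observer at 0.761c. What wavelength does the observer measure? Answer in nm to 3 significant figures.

λ_obs ≈ 239 nm

Relativistic Doppler: λ_obs = λ_src √((1−β)/(1+β))
= 649 × √(0.23900/1.7610) = 649 × 0.36840 = 239 nm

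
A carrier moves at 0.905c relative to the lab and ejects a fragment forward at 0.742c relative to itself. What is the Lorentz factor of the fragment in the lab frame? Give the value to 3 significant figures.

γ ≈ 5.86

u_lab = (0.742 + 0.905)/(1 + 0.742×0.905) = 1.647/1.67151 = 0.985337
γ = 1/√(1 − 0.985337²) = 5.86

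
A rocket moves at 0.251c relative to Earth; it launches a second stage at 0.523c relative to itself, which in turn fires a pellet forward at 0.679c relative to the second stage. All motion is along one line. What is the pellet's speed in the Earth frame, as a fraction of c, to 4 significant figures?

u ≈ 0.9308c

Compose boost 2: (0.523 + 0.251)/(1 + 0.523×0.251) = 0.7740/1.13127 = 0.684185
Compose boost 3: (0.679 + 0.684185)/(1 + 0.679×0.684185) = 1.36318/1.46456 = 0.9308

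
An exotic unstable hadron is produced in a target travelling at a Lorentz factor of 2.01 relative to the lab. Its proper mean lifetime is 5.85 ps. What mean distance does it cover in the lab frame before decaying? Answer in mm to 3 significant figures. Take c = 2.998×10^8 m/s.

d ≈ 3.06 mm

β = √(1 − 1/γ²) = √(1 − 1/2.01²) = 0.86746
Dilated lifetime: Δt = γτ₀ = 2.01 × 5.85 ps = 11.758 ps
d = vΔt = 0.86746c × 11.758 ps = 2.6006×10^8 m/s × 1.1758×10^-11 s = 3.06 mm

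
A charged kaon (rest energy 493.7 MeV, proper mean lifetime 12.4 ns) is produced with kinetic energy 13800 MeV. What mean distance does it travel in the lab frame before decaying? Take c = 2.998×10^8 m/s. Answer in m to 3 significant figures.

d ≈ 108 m

γ = 1 + K/(m₀c²) = 1 + 13800/493.7 = 28.952
β = √(1 − 1/γ²) = 0.99940
Dilated lifetime: γτ₀ = 28.952 × 12.4 ns = 359.01 ns
d = βc·γτ₀ = 0.99940 × (2.998×10^8 m/s) × 3.5901×10^-7 s = 108 m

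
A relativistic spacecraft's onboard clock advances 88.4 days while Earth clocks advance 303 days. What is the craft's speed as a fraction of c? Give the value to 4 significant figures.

β ≈ 0.9565

γ = Δt/τ₀ = 303/88.4 = 3.42760
β = √(1 − 1/γ²) = √(1 − 1/3.42760²) = 0.9565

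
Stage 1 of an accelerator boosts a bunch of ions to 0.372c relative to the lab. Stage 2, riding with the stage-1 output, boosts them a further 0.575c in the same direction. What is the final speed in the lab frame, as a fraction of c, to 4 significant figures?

Compose boost 2: (0.575 + 0.372)/(1 + 0.575×0.372) = 0.9470/1.21390 = 0.7801

u ≈ 0.7801c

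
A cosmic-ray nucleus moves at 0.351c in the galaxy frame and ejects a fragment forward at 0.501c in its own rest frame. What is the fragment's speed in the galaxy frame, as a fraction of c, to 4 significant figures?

Compose boost 2: (0.501 + 0.351)/(1 + 0.501×0.351) = 0.8520/1.17585 = 0.7246

u ≈ 0.7246c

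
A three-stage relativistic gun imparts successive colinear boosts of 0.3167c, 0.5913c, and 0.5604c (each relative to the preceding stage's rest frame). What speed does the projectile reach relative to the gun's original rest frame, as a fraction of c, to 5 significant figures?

u ≈ 0.92762c

Compose boost 2: (0.5913 + 0.3167)/(1 + 0.5913×0.3167) = 0.90800/1.187265 = 0.7647831
Compose boost 3: (0.5604 + 0.7647831)/(1 + 0.5604×0.7647831) = 1.325183/1.428584 = 0.92762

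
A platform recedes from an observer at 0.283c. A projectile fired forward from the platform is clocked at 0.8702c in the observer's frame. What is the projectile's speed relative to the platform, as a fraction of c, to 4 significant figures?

Inverse velocity addition: u' = (u − v)/(1 − uv/c²)
= (0.8702 − 0.283)/(1 − 0.8702×0.283) = 0.5872/0.753733 = 0.7791

u' ≈ 0.7791c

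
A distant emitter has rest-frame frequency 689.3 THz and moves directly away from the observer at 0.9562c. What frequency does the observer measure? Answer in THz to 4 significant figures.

Relativistic Doppler: f_obs = f_src √((1−β)/(1+β))
= 689.3 × √(0.0438000/1.95620) = 689.3 × 0.149634 = 103.1 THz

f_obs ≈ 103.1 THz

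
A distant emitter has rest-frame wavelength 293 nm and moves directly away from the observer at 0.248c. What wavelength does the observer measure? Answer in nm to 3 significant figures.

λ_obs ≈ 377 nm

Relativistic Doppler: λ_obs = λ_src √((1+β)/(1−β))
= 293 × √(1.2480/0.75200) = 293 × 1.2882 = 377 nm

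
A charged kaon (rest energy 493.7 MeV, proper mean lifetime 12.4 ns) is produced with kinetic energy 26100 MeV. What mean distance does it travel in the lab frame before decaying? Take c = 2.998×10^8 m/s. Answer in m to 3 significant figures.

d ≈ 200 m

γ = 1 + K/(m₀c²) = 1 + 26100/493.7 = 53.866
β = √(1 − 1/γ²) = 0.99983
Dilated lifetime: γτ₀ = 53.866 × 12.4 ns = 667.94 ns
d = βc·γτ₀ = 0.99983 × (2.998×10^8 m/s) × 6.6794×10^-7 s = 200 m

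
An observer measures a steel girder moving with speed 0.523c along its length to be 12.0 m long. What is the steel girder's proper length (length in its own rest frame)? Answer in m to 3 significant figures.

L₀ ≈ 14.1 m

γ = 1/√(1 − 0.523²) = 1.1733
L₀ = γL = 1.1733 × 12.0 = 14.1 m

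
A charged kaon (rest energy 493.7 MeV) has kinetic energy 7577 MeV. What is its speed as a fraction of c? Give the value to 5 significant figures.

γ = 1 + K/(m₀c²) = 1 + 7577/493.7 = 16.34738
β = √(1 − 1/γ²) = 0.99813

β ≈ 0.99813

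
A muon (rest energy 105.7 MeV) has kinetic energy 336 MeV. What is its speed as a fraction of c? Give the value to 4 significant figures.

γ = 1 + K/(m₀c²) = 1 + 336/105.7 = 4.17881
β = √(1 − 1/γ²) = 0.9709

β ≈ 0.9709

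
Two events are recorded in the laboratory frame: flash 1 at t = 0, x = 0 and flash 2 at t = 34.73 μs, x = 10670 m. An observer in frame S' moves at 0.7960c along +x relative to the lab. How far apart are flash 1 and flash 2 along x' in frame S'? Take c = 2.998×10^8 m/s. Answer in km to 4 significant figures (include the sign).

Δx' ≈ 3.935 km

γ = 1/√(1 − 0.7960²) = 1.65208
Δx' = γ(Δx − vΔt) = 1.65208 × (10670 m − 0.7960×(2.998×10^8 m/s)×34.73×10^-6 s)
= 1.65208 × (2382.01 m) = 3.935 km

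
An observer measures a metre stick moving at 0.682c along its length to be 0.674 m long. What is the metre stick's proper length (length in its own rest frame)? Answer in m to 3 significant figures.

L₀ ≈ 0.922 m

γ = 1/√(1 − 0.682²) = 1.3673
L₀ = γL = 1.3673 × 0.674 = 0.922 m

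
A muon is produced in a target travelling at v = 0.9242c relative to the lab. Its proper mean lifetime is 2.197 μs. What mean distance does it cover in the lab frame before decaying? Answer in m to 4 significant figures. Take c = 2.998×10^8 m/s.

γ = 1/√(1 − 0.9242²) = 2.61843
Dilated lifetime: Δt = γτ₀ = 2.61843 × 2.197 μs = 5.75268 μs
d = vΔt = 0.9242c × 5.75268 μs = 2.77075×10^8 m/s × 5.75268×10^-6 s = 1594 m

d ≈ 1594 m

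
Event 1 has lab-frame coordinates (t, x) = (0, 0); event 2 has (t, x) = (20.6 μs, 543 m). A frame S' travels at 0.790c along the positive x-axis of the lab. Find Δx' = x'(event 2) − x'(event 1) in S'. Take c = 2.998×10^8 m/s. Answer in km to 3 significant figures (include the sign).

γ = 1/√(1 − 0.790²) = 1.6310
Δx' = γ(Δx − vΔt) = 1.6310 × (543 m − 0.790×(2.998×10^8 m/s)×20.6×10^-6 s)
= 1.6310 × (-4335.9 m) = -7.07 km

Δx' ≈ -7.07 km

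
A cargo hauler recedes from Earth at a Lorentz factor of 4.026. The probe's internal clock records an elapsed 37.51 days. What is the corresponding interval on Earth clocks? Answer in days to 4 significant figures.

Δt ≈ 151.0 days

γ = 4.026 (given)
Time dilation: Δt = γτ₀ = 4.026 × 37.51 days = 151.0 days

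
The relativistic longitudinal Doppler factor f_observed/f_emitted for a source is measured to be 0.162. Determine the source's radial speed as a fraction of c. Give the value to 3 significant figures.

f_obs/f_src = √((1−β)/(1+β)) = 0.162  ⇒  (1−β)/(1+β) = 0.026244
β = |1 − D²|/(1 + D²) = |1 − 0.026244|/(1 + 0.026244) = 0.949

β ≈ 0.949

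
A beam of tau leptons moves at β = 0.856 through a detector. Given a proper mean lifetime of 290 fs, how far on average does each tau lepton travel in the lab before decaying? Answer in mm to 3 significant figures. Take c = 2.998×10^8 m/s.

d ≈ 0.144 mm

γ = 1/√(1 − 0.856²) = 1.9343
Dilated lifetime: Δt = γτ₀ = 1.9343 × 290 fs = 560.95 fs
d = vΔt = 0.856c × 560.95 fs = 2.5663×10^8 m/s × 5.6095×10^-13 s = 0.144 mm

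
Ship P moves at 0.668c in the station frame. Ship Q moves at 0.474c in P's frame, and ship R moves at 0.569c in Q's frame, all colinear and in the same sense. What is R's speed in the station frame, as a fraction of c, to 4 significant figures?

u ≈ 0.9617c

Compose boost 2: (0.474 + 0.668)/(1 + 0.474×0.668) = 1.142/1.31663 = 0.867365
Compose boost 3: (0.569 + 0.867365)/(1 + 0.569×0.867365) = 1.43636/1.49353 = 0.9617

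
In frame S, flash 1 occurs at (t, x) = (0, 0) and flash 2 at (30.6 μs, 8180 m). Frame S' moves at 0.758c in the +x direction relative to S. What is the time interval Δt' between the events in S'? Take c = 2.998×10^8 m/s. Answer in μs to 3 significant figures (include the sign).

Δt' ≈ 15.2 μs

γ = 1/√(1 − 0.758²) = 1.5331
Δt' = γ(Δt − vΔx/c²) = 1.5331 × (30.6 μs − 0.758×8180 m / (2.998×10^8 m/s))
= 1.5331 × (9.9181 μs) = 15.2 μs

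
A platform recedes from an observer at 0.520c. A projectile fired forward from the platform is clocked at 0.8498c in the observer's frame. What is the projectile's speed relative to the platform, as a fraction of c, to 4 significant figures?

Inverse velocity addition: u' = (u − v)/(1 − uv/c²)
= (0.8498 − 0.520)/(1 − 0.8498×0.520) = 0.3298/0.558104 = 0.5909

u' ≈ 0.5909c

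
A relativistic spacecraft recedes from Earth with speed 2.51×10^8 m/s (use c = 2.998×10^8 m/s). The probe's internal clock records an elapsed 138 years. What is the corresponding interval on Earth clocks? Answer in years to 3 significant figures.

β = v/c = 2.51×10^8 / 2.998×10^8 = 0.83722
γ = 1/√(1 − 0.83722²) = 1.8286
Time dilation: Δt = γτ₀ = 1.8286 × 138 years = 252 years

Δt ≈ 252 years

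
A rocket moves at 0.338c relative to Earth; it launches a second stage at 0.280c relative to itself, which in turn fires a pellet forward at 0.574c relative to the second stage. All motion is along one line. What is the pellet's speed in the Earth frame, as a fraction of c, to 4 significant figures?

Compose boost 2: (0.280 + 0.338)/(1 + 0.280×0.338) = 0.6180/1.09464 = 0.564569
Compose boost 3: (0.574 + 0.564569)/(1 + 0.574×0.564569) = 1.13857/1.32406 = 0.8599

u ≈ 0.8599c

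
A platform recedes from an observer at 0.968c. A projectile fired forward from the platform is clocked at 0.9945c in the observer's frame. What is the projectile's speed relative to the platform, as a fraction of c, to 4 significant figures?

u' ≈ 0.7100c

Inverse velocity addition: u' = (u − v)/(1 − uv/c²)
= (0.9945 − 0.968)/(1 − 0.9945×0.968) = 0.02650/0.0373240 = 0.7100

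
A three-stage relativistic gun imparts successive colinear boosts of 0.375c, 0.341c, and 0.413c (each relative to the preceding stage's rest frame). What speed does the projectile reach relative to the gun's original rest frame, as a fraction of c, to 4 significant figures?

u ≈ 0.8302c

Compose boost 2: (0.341 + 0.375)/(1 + 0.341×0.375) = 0.7160/1.12787 = 0.634822
Compose boost 3: (0.413 + 0.634822)/(1 + 0.413×0.634822) = 1.04782/1.26218 = 0.8302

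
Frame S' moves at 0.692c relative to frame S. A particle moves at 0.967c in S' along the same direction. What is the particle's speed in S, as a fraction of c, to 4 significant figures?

Relativistic velocity addition: u = (u' + v)/(1 + u'v/c²)
= (0.967 + 0.692)/(1 + 0.967×0.692) = 1.659/1.66916 = 0.9939

u ≈ 0.9939c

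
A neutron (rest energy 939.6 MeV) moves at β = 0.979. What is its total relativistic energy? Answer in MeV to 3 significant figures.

E ≈ 4610 MeV

γ = 1/√(1 − 0.979²) = 4.9053
E = γm₀c² = 4.9053 × 939.6 MeV = 4610 MeV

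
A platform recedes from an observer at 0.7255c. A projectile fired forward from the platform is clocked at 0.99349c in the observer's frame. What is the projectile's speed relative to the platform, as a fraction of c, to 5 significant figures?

u' ≈ 0.95977c

Inverse velocity addition: u' = (u − v)/(1 − uv/c²)
= (0.99349 − 0.7255)/(1 − 0.99349×0.7255) = 0.26799/0.2792230 = 0.95977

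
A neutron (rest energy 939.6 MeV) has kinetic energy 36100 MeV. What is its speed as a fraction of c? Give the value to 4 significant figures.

β ≈ 0.9997

γ = 1 + K/(m₀c²) = 1 + 36100/939.6 = 39.4206
β = √(1 − 1/γ²) = 0.9997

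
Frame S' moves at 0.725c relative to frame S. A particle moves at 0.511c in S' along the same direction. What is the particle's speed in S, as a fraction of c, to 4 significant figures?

Relativistic velocity addition: u = (u' + v)/(1 + u'v/c²)
= (0.511 + 0.725)/(1 + 0.511×0.725) = 1.236/1.37047 = 0.9019

u ≈ 0.9019c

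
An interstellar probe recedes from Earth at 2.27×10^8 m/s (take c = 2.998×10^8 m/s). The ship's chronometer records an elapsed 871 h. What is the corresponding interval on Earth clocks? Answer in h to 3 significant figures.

β = v/c = 2.27×10^8 / 2.998×10^8 = 0.75717
γ = 1/√(1 − 0.75717²) = 1.5309
Time dilation: Δt = γτ₀ = 1.5309 × 871 h = 1330 h

Δt ≈ 1330 h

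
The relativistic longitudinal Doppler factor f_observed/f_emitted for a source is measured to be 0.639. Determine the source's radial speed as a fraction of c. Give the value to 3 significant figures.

f_obs/f_src = √((1−β)/(1+β)) = 0.639  ⇒  (1−β)/(1+β) = 0.40832
β = |1 − D²|/(1 + D²) = |1 − 0.40832|/(1 + 0.40832) = 0.420

β ≈ 0.420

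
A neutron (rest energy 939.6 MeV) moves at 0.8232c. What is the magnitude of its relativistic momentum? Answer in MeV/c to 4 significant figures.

p ≈ 1362 MeV/c

γ = 1/√(1 − 0.8232²) = 1.76133
p = γβm₀c = 1.76133 × 0.8232 × 939.6 MeV/c = 1362 MeV/c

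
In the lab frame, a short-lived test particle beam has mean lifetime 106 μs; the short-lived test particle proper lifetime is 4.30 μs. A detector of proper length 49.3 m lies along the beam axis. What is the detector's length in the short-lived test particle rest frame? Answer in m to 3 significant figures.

L ≈ 2.00 m

Time dilation ⇒ γ = Δt/τ₀ = 106/4.30 = 24.651
Length contraction: L = L₀/γ = 49.3/24.651 = 2.00 m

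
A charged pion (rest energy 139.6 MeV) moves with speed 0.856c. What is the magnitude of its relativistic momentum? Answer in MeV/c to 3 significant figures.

p ≈ 231 MeV/c

γ = 1/√(1 − 0.856²) = 1.9343
p = γβm₀c = 1.9343 × 0.856 × 139.6 MeV/c = 231 MeV/c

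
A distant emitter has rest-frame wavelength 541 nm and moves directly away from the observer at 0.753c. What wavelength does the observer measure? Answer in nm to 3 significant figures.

λ_obs ≈ 1440 nm

Relativistic Doppler: λ_obs = λ_src √((1+β)/(1−β))
= 541 × √(1.7530/0.24700) = 541 × 2.6641 = 1440 nm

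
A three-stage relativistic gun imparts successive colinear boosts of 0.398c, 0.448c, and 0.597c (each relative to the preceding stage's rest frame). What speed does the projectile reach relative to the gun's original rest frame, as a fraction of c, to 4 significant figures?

u ≈ 0.9204c

Compose boost 2: (0.448 + 0.398)/(1 + 0.448×0.398) = 0.8460/1.17830 = 0.717981
Compose boost 3: (0.597 + 0.717981)/(1 + 0.597×0.717981) = 1.31498/1.42863 = 0.9204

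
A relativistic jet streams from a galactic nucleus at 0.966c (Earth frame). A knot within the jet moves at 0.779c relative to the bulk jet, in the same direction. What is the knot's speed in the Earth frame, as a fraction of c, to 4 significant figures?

Relativistic velocity addition: u = (u' + v)/(1 + u'v/c²)
= (0.779 + 0.966)/(1 + 0.779×0.966) = 1.745/1.75251 = 0.9957

u ≈ 0.9957c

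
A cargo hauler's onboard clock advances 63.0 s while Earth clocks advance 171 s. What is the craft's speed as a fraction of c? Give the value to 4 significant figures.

β ≈ 0.9297

γ = Δt/τ₀ = 171/63.0 = 2.71429
β = √(1 − 1/γ²) = √(1 − 1/2.71429²) = 0.9297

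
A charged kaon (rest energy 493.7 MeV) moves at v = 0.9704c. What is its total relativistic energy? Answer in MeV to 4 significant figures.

γ = 1/√(1 − 0.9704²) = 4.14073
E = γm₀c² = 4.14073 × 493.7 MeV = 2044 MeV

E ≈ 2044 MeV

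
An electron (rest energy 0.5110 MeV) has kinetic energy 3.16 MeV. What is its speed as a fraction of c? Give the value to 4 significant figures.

β ≈ 0.9903

γ = 1 + K/(m₀c²) = 1 + 3.16/0.5110 = 7.18395
β = √(1 − 1/γ²) = 0.9903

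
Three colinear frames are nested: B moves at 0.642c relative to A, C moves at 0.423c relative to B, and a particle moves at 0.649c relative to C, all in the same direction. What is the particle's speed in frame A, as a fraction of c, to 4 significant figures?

u ≈ 0.9631c

Compose boost 2: (0.423 + 0.642)/(1 + 0.423×0.642) = 1.065/1.27157 = 0.837550
Compose boost 3: (0.649 + 0.837550)/(1 + 0.649×0.837550) = 1.48655/1.54357 = 0.9631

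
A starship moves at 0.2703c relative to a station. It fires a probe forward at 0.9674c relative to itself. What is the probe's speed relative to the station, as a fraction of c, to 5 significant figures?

u ≈ 0.98114c

Relativistic velocity addition: u = (u' + v)/(1 + u'v/c²)
= (0.9674 + 0.2703)/(1 + 0.9674×0.2703) = 1.2377/1.261488 = 0.98114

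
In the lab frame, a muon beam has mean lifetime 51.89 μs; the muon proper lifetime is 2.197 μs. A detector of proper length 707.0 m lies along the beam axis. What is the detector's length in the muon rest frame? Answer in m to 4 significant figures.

Time dilation ⇒ γ = Δt/τ₀ = 51.89/2.197 = 23.6186
Length contraction: L = L₀/γ = 707.0/23.6186 = 29.93 m

L ≈ 29.93 m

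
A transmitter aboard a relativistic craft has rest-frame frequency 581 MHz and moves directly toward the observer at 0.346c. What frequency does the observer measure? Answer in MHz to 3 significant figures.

Relativistic Doppler: f_obs = f_src √((1+β)/(1−β))
= 581 × √(1.3460/0.65400) = 581 × 1.4346 = 834 MHz

f_obs ≈ 834 MHz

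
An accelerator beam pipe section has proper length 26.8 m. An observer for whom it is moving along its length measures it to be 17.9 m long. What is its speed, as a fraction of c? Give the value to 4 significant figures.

γ = L₀/L = 26.8/17.9 = 1.49721
β = √(1 − 1/γ²) = 0.7442

β ≈ 0.7442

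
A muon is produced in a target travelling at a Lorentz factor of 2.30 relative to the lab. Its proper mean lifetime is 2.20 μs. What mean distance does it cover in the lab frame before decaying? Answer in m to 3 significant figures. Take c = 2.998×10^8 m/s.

d ≈ 1370 m

β = √(1 − 1/γ²) = √(1 − 1/2.30²) = 0.90054
Dilated lifetime: Δt = γτ₀ = 2.30 × 2.20 μs = 5.0600 μs
d = vΔt = 0.90054c × 5.0600 μs = 2.6998×10^8 m/s × 5.0600×10^-6 s = 1370 m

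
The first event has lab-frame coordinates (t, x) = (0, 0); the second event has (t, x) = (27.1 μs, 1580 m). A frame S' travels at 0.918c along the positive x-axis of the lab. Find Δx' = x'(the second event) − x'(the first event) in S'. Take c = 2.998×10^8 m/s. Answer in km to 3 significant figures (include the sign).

γ = 1/√(1 − 0.918²) = 2.5216
Δx' = γ(Δx − vΔt) = 2.5216 × (1580 m − 0.918×(2.998×10^8 m/s)×27.1×10^-6 s)
= 2.5216 × (-5878.4 m) = -14.8 km

Δx' ≈ -14.8 km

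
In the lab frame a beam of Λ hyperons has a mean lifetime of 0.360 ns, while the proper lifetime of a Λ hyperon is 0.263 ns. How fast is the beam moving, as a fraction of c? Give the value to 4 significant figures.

γ = Δt/τ₀ = 0.360/0.263 = 1.36882
β = √(1 − 1/γ²) = √(1 − 1/1.36882²) = 0.6829

β ≈ 0.6829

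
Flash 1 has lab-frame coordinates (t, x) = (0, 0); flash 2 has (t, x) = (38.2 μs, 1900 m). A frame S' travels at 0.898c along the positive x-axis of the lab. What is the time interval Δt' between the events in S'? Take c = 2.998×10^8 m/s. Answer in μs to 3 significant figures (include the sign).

γ = 1/√(1 − 0.898²) = 2.2728
Δt' = γ(Δt − vΔx/c²) = 2.2728 × (38.2 μs − 0.898×1900 m / (2.998×10^8 m/s))
= 2.2728 × (32.509 μs) = 73.9 μs

Δt' ≈ 73.9 μs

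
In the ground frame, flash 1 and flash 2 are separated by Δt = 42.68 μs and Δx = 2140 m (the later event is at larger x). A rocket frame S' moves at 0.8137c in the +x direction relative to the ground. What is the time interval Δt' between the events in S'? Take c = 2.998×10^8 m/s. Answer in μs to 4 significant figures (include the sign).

γ = 1/√(1 − 0.8137²) = 1.72033
Δt' = γ(Δt − vΔx/c²) = 1.72033 × (42.68 μs − 0.8137×2140 m / (2.998×10^8 m/s))
= 1.72033 × (36.8717 μs) = 63.43 μs

Δt' ≈ 63.43 μs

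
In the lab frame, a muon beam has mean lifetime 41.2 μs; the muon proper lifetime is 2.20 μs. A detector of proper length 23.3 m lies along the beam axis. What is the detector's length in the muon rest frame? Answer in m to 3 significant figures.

Time dilation ⇒ γ = Δt/τ₀ = 41.2/2.20 = 18.727
Length contraction: L = L₀/γ = 23.3/18.727 = 1.24 m

L ≈ 1.24 m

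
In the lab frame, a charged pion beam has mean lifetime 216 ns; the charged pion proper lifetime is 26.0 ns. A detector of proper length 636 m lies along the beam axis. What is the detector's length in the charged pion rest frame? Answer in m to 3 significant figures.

Time dilation ⇒ γ = Δt/τ₀ = 216/26.0 = 8.3077
Length contraction: L = L₀/γ = 636/8.3077 = 76.6 m

L ≈ 76.6 m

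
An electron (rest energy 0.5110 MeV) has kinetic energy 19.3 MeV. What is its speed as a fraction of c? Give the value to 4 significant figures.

β ≈ 0.9997

γ = 1 + K/(m₀c²) = 1 + 19.3/0.5110 = 38.7691
β = √(1 − 1/γ²) = 0.9997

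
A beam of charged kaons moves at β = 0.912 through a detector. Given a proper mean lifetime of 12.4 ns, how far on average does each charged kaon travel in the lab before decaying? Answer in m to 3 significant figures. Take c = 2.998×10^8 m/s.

γ = 1/√(1 − 0.912²) = 2.4379
Dilated lifetime: Δt = γτ₀ = 2.4379 × 12.4 ns = 30.230 ns
d = vΔt = 0.912c × 30.230 ns = 2.7342×10^8 m/s × 3.0230×10^-8 s = 8.27 m

d ≈ 8.27 m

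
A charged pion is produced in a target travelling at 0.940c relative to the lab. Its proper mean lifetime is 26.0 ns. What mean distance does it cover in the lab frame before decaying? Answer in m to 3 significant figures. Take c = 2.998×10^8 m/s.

d ≈ 21.5 m

γ = 1/√(1 − 0.940²) = 2.9311
Dilated lifetime: Δt = γτ₀ = 2.9311 × 26.0 ns = 76.207 ns
d = vΔt = 0.940c × 76.207 ns = 2.8181×10^8 m/s × 7.6207×10^-8 s = 21.5 m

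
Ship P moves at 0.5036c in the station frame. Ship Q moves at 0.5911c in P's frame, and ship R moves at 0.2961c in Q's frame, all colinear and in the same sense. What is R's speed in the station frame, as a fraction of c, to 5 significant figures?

Compose boost 2: (0.5911 + 0.5036)/(1 + 0.5911×0.5036) = 1.0947/1.297678 = 0.8435837
Compose boost 3: (0.2961 + 0.8435837)/(1 + 0.2961×0.8435837) = 1.139684/1.249785 = 0.91190

u ≈ 0.91190c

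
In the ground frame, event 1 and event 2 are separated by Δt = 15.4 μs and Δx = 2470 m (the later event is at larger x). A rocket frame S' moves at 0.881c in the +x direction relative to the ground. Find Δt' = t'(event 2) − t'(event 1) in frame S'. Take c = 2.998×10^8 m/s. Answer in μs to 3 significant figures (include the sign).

Δt' ≈ 17.2 μs

γ = 1/√(1 − 0.881²) = 2.1136
Δt' = γ(Δt − vΔx/c²) = 2.1136 × (15.4 μs − 0.881×2470 m / (2.998×10^8 m/s))
= 2.1136 × (8.1416 μs) = 17.2 μs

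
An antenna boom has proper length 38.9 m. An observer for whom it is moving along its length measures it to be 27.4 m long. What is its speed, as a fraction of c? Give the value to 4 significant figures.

β ≈ 0.7098

γ = L₀/L = 38.9/27.4 = 1.41971
β = √(1 − 1/γ²) = 0.7098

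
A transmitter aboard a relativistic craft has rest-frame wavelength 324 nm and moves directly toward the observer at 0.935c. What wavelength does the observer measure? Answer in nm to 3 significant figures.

λ_obs ≈ 59.4 nm

Relativistic Doppler: λ_obs = λ_src √((1−β)/(1+β))
= 324 × √(0.065000/1.9350) = 324 × 0.18328 = 59.4 nm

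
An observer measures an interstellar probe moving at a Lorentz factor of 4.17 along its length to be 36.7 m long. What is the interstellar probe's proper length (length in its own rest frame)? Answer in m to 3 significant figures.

γ = 4.17 (given)
L₀ = γL = 4.17 × 36.7 = 153 m

L₀ ≈ 153 m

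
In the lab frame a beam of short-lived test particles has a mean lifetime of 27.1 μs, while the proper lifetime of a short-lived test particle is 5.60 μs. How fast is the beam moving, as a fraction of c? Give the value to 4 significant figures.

β ≈ 0.9784

γ = Δt/τ₀ = 27.1/5.60 = 4.83929
β = √(1 − 1/γ²) = √(1 − 1/4.83929²) = 0.9784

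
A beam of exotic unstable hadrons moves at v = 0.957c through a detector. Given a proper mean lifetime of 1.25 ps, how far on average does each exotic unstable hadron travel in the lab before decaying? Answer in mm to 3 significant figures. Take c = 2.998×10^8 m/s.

d ≈ 1.24 mm

γ = 1/√(1 − 0.957²) = 3.4472
Dilated lifetime: Δt = γτ₀ = 3.4472 × 1.25 ps = 4.3090 ps
d = vΔt = 0.957c × 4.3090 ps = 2.8691×10^8 m/s × 4.3090×10^-12 s = 1.24 mm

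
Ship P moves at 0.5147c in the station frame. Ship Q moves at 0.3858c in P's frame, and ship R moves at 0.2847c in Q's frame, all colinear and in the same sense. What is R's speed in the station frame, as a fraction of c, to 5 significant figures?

u ≈ 0.85346c

Compose boost 2: (0.3858 + 0.5147)/(1 + 0.3858×0.5147) = 0.90050/1.198571 = 0.7513112
Compose boost 3: (0.2847 + 0.7513112)/(1 + 0.2847×0.7513112) = 1.036011/1.213898 = 0.85346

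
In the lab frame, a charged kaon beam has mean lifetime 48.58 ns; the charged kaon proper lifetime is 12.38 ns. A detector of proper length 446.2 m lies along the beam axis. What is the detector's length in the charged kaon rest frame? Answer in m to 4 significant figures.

Time dilation ⇒ γ = Δt/τ₀ = 48.58/12.38 = 3.92407
Length contraction: L = L₀/γ = 446.2/3.92407 = 113.7 m

L ≈ 113.7 m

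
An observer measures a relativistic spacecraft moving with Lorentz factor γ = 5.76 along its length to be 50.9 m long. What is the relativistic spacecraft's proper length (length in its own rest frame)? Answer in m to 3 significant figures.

L₀ ≈ 293 m

γ = 5.76 (given)
L₀ = γL = 5.76 × 50.9 = 293 m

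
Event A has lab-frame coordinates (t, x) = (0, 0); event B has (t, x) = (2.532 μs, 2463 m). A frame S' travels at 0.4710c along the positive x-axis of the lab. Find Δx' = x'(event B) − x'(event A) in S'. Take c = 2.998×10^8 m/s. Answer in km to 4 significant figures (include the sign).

γ = 1/√(1 − 0.4710²) = 1.13362
Δx' = γ(Δx − vΔt) = 1.13362 × (2463 m − 0.4710×(2.998×10^8 m/s)×2.532×10^-6 s)
= 1.13362 × (2105.47 m) = 2.387 km

Δx' ≈ 2.387 km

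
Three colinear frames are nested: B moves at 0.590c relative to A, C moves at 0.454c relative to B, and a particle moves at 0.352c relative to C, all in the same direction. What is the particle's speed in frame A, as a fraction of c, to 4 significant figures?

Compose boost 2: (0.454 + 0.590)/(1 + 0.454×0.590) = 1.044/1.26786 = 0.823435
Compose boost 3: (0.352 + 0.823435)/(1 + 0.352×0.823435) = 1.17543/1.28985 = 0.9113

u ≈ 0.9113c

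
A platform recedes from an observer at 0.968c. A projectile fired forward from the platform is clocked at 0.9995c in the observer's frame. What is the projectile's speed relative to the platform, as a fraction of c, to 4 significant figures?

Inverse velocity addition: u' = (u − v)/(1 − uv/c²)
= (0.9995 − 0.968)/(1 − 0.9995×0.968) = 0.03150/0.0324840 = 0.9697

u' ≈ 0.9697c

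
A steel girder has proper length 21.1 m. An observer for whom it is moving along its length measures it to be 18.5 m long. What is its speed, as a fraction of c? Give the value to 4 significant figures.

γ = L₀/L = 21.1/18.5 = 1.14054
β = √(1 − 1/γ²) = 0.4809

β ≈ 0.4809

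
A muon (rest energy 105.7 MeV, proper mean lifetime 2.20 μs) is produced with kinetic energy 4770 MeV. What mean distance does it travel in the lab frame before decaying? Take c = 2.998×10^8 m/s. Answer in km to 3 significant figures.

γ = 1 + K/(m₀c²) = 1 + 4770/105.7 = 46.128
β = √(1 − 1/γ²) = 0.99976
Dilated lifetime: γτ₀ = 46.128 × 2.20 μs = 101.48 μs
d = βc·γτ₀ = 0.99976 × (2.998×10^8 m/s) × 0.00010148 s = 30.4 km

d ≈ 30.4 km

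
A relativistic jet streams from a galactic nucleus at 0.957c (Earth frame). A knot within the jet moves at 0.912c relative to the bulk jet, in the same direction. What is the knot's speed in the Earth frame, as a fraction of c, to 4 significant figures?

Relativistic velocity addition: u = (u' + v)/(1 + u'v/c²)
= (0.912 + 0.957)/(1 + 0.912×0.957) = 1.869/1.87278 = 0.9980

u ≈ 0.9980c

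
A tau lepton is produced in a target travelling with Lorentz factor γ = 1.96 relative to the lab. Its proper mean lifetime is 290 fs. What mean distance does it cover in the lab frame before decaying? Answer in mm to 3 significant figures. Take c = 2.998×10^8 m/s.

d ≈ 0.147 mm

β = √(1 − 1/γ²) = √(1 − 1/1.96²) = 0.86005
Dilated lifetime: Δt = γτ₀ = 1.96 × 290 fs = 568.40 fs
d = vΔt = 0.86005c × 568.40 fs = 2.5784×10^8 m/s × 5.6840×10^-13 s = 0.147 mm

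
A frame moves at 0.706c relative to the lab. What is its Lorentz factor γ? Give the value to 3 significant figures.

γ = 1/√(1 − β²) = 1/√(1 − 0.706²) = 1/√(0.50156) = 1.41

γ ≈ 1.41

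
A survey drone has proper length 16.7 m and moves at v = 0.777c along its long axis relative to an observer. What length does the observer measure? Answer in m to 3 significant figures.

L ≈ 10.5 m

γ = 1/√(1 − 0.777²) = 1.5886
Length contraction: L = L₀/γ = 16.7/1.5886 = 10.5 m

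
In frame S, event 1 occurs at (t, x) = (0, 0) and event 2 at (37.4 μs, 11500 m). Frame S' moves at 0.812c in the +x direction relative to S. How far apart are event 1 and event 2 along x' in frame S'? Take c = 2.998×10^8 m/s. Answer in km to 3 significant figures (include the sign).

γ = 1/√(1 − 0.812²) = 1.7133
Δx' = γ(Δx − vΔt) = 1.7133 × (11500 m − 0.812×(2.998×10^8 m/s)×37.4×10^-6 s)
= 1.7133 × (2395.4 m) = 4.10 km

Δx' ≈ 4.10 km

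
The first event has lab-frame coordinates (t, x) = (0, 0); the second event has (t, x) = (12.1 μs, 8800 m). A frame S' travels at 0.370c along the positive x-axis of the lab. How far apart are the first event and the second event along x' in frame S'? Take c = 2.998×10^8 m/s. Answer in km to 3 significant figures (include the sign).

γ = 1/√(1 − 0.370²) = 1.0764
Δx' = γ(Δx − vΔt) = 1.0764 × (8800 m − 0.370×(2.998×10^8 m/s)×12.1×10^-6 s)
= 1.0764 × (7457.8 m) = 8.03 km

Δx' ≈ 8.03 km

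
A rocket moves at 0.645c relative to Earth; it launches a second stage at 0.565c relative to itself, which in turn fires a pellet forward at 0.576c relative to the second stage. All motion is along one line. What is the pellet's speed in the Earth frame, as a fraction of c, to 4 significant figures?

u ≈ 0.9682c

Compose boost 2: (0.565 + 0.645)/(1 + 0.565×0.645) = 1.210/1.36442 = 0.886820
Compose boost 3: (0.576 + 0.886820)/(1 + 0.576×0.886820) = 1.46282/1.51081 = 0.9682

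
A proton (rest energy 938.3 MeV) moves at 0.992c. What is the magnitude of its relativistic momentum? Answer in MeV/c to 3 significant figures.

γ = 1/√(1 − 0.992²) = 7.9216
p = γβm₀c = 7.9216 × 0.992 × 938.3 MeV/c = 7370 MeV/c

p ≈ 7370 MeV/c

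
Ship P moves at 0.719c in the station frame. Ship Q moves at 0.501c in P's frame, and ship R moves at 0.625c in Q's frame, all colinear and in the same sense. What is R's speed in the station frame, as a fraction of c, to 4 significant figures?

u ≈ 0.9752c

Compose boost 2: (0.501 + 0.719)/(1 + 0.501×0.719) = 1.220/1.36022 = 0.896914
Compose boost 3: (0.625 + 0.896914)/(1 + 0.625×0.896914) = 1.52191/1.56057 = 0.9752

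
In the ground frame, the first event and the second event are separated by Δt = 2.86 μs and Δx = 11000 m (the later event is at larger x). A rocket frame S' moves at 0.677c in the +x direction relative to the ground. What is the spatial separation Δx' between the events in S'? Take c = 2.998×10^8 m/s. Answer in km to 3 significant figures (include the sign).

γ = 1/√(1 − 0.677²) = 1.3587
Δx' = γ(Δx − vΔt) = 1.3587 × (11000 m − 0.677×(2.998×10^8 m/s)×2.86×10^-6 s)
= 1.3587 × (10420 m) = 14.2 km

Δx' ≈ 14.2 km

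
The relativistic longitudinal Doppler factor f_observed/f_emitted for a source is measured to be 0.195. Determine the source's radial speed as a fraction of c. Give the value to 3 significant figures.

β ≈ 0.927

f_obs/f_src = √((1−β)/(1+β)) = 0.195  ⇒  (1−β)/(1+β) = 0.038025
β = |1 − D²|/(1 + D²) = |1 − 0.038025|/(1 + 0.038025) = 0.927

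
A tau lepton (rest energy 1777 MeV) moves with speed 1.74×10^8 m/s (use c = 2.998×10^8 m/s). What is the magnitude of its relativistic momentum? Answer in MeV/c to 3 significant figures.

β = v/c = 1.74×10^8 / 2.998×10^8 = 0.58039
γ = 1/√(1 − 0.58039²) = 1.2280
p = γβm₀c = 1.2280 × 0.58039 × 1777 MeV/c = 1270 MeV/c

p ≈ 1270 MeV/c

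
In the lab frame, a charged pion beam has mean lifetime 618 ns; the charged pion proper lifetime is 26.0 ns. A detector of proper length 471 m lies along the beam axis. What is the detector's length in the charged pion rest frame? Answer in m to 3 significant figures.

L ≈ 19.8 m

Time dilation ⇒ γ = Δt/τ₀ = 618/26.0 = 23.769
Length contraction: L = L₀/γ = 471/23.769 = 19.8 m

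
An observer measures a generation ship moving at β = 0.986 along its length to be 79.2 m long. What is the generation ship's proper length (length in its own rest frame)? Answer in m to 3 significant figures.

L₀ ≈ 475 m

γ = 1/√(1 − 0.986²) = 5.9972
L₀ = γL = 5.9972 × 79.2 = 475 m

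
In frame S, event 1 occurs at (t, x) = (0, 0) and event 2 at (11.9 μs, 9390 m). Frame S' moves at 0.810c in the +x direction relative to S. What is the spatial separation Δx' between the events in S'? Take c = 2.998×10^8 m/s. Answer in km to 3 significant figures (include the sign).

Δx' ≈ 11.1 km

γ = 1/√(1 − 0.810²) = 1.7052
Δx' = γ(Δx − vΔt) = 1.7052 × (9390 m − 0.810×(2.998×10^8 m/s)×11.9×10^-6 s)
= 1.7052 × (6500.2 m) = 11.1 km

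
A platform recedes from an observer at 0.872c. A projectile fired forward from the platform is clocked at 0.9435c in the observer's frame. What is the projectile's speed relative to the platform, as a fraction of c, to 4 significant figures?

u' ≈ 0.4033c

Inverse velocity addition: u' = (u − v)/(1 − uv/c²)
= (0.9435 − 0.872)/(1 − 0.9435×0.872) = 0.07150/0.177268 = 0.4033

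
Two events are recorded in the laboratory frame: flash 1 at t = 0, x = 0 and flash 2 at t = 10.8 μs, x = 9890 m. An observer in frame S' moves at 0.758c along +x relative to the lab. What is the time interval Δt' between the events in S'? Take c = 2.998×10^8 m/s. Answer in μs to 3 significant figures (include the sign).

γ = 1/√(1 − 0.758²) = 1.5331
Δt' = γ(Δt − vΔx/c²) = 1.5331 × (10.8 μs − 0.758×9890 m / (2.998×10^8 m/s))
= 1.5331 × (-14.205 μs) = -21.8 μs

Δt' ≈ -21.8 μs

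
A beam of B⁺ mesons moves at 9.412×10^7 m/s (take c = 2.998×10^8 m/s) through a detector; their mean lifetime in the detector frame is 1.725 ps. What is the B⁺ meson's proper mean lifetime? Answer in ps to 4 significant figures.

β = v/c = 9.412×10^7 / 2.998×10^8 = 0.313943
γ = 1/√(1 − 0.313943²) = 1.05325
Proper time: τ₀ = Δt/γ = 1.725/1.05325 = 1.638 ps

τ₀ ≈ 1.638 ps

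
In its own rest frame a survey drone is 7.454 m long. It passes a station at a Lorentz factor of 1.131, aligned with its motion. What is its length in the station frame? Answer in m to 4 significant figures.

γ = 1.131 (given)
Length contraction: L = L₀/γ = 7.454/1.131 = 6.591 m

L ≈ 6.591 m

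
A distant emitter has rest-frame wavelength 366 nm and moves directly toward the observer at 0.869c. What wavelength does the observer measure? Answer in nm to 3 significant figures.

Relativistic Doppler: λ_obs = λ_src √((1−β)/(1+β))
= 366 × √(0.13100/1.8690) = 366 × 0.26475 = 96.9 nm

λ_obs ≈ 96.9 nm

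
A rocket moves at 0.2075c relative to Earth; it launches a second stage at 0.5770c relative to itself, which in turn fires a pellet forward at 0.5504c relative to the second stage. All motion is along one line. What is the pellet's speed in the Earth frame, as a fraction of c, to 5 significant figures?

u ≈ 0.90286c

Compose boost 2: (0.5770 + 0.2075)/(1 + 0.5770×0.2075) = 0.78450/1.119727 = 0.7006169
Compose boost 3: (0.5504 + 0.7006169)/(1 + 0.5504×0.7006169) = 1.251017/1.385620 = 0.90286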